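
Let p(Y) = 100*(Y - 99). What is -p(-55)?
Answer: 15400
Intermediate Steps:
p(Y) = -9900 + 100*Y (p(Y) = 100*(-99 + Y) = -9900 + 100*Y)
-p(-55) = -(-9900 + 100*(-55)) = -(-9900 - 5500) = -1*(-15400) = 15400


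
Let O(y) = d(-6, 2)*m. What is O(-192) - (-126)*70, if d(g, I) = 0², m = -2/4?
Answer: 8820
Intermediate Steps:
m = -½ (m = -2*¼ = -½ ≈ -0.50000)
d(g, I) = 0
O(y) = 0 (O(y) = 0*(-½) = 0)
O(-192) - (-126)*70 = 0 - (-126)*70 = 0 - 1*(-8820) = 0 + 8820 = 8820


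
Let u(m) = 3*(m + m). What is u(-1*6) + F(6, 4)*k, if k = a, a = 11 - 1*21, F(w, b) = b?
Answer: -76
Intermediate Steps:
a = -10 (a = 11 - 21 = -10)
k = -10
u(m) = 6*m (u(m) = 3*(2*m) = 6*m)
u(-1*6) + F(6, 4)*k = 6*(-1*6) + 4*(-10) = 6*(-6) - 40 = -36 - 40 = -76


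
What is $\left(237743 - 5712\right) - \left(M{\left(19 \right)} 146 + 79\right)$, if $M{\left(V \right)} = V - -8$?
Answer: $228010$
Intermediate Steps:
$M{\left(V \right)} = 8 + V$ ($M{\left(V \right)} = V + 8 = 8 + V$)
$\left(237743 - 5712\right) - \left(M{\left(19 \right)} 146 + 79\right) = \left(237743 - 5712\right) - \left(\left(8 + 19\right) 146 + 79\right) = 232031 - \left(27 \cdot 146 + 79\right) = 232031 - \left(3942 + 79\right) = 232031 - 4021 = 228010$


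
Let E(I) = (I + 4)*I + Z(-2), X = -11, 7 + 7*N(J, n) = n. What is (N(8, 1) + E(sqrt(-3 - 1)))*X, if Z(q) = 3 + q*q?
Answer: -165/7 - 88*I ≈ -23.571 - 88.0*I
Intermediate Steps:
N(J, n) = -1 + n/7
Z(q) = 3 + q**2
E(I) = 7 + I*(4 + I) (E(I) = (I + 4)*I + (3 + (-2)**2) = (4 + I)*I + (3 + 4) = I*(4 + I) + 7 = 7 + I*(4 + I))
(N(8, 1) + E(sqrt(-3 - 1)))*X = ((-1 + (1/7)*1) + (7 + (sqrt(-3 - 1))**2 + 4*sqrt(-3 - 1)))*(-11) = ((-1 + 1/7) + (7 + (sqrt(-4))**2 + 4*sqrt(-4)))*(-11) = (-6/7 + (7 + (2*I)**2 + 4*(2*I)))*(-11) = (-6/7 + (7 - 4 + 8*I))*(-11) = (-6/7 + (3 + 8*I))*(-11) = (15/7 + 8*I)*(-11) = -165/7 - 88*I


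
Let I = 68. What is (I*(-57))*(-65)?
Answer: 251940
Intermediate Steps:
(I*(-57))*(-65) = (68*(-57))*(-65) = -3876*(-65) = 251940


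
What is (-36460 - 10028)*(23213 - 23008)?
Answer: -9530040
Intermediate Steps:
(-36460 - 10028)*(23213 - 23008) = -46488*205 = -9530040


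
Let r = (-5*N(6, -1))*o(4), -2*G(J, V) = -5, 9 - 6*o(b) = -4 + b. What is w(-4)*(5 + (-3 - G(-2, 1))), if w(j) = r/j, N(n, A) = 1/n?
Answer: -5/32 ≈ -0.15625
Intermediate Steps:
N(n, A) = 1/n
o(b) = 13/6 - b/6 (o(b) = 3/2 - (-4 + b)/6 = 3/2 + (2/3 - b/6) = 13/6 - b/6)
G(J, V) = 5/2 (G(J, V) = -1/2*(-5) = 5/2)
r = -5/4 (r = (-5/6)*(13/6 - 1/6*4) = (-5*1/6)*(13/6 - 2/3) = -5/6*3/2 = -5/4 ≈ -1.2500)
w(j) = -5/(4*j)
w(-4)*(5 + (-3 - G(-2, 1))) = (-5/4/(-4))*(5 + (-3 - 1*5/2)) = (-5/4*(-1/4))*(5 + (-3 - 5/2)) = 5*(5 - 11/2)/16 = (5/16)*(-1/2) = -5/32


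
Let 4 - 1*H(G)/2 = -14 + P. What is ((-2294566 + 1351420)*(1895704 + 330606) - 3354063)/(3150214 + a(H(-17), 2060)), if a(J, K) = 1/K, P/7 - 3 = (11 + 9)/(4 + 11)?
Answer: -38968124091580/58463431 ≈ -6.6654e+5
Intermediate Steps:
P = 91/3 (P = 21 + 7*((11 + 9)/(4 + 11)) = 21 + 7*(20/15) = 21 + 7*(20*(1/15)) = 21 + 7*(4/3) = 21 + 28/3 = 91/3 ≈ 30.333)
H(G) = -74/3 (H(G) = 8 - 2*(-14 + 91/3) = 8 - 2*49/3 = 8 - 98/3 = -74/3)
((-2294566 + 1351420)*(1895704 + 330606) - 3354063)/(3150214 + a(H(-17), 2060)) = ((-2294566 + 1351420)*(1895704 + 330606) - 3354063)/(3150214 + 1/2060) = (-943146*2226310 - 3354063)/(3150214 + 1/2060) = (-2099735371260 - 3354063)/(6489440841/2060) = -2099738725323*2060/6489440841 = -38968124091580/58463431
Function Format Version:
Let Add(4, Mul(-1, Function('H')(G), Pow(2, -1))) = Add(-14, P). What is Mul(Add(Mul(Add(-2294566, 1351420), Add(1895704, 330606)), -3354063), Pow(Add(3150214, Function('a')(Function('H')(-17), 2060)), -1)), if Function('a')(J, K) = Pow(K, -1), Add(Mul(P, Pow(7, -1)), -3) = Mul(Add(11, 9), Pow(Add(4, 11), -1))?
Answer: Rational(-38968124091580, 58463431) ≈ -6.6654e+5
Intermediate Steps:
P = Rational(91, 3) (P = Add(21, Mul(7, Mul(Add(11, 9), Pow(Add(4, 11), -1)))) = Add(21, Mul(7, Mul(20, Pow(15, -1)))) = Add(21, Mul(7, Mul(20, Rational(1, 15)))) = Add(21, Mul(7, Rational(4, 3))) = Add(21, Rational(28, 3)) = Rational(91, 3) ≈ 30.333)
Function('H')(G) = Rational(-74, 3) (Function('H')(G) = Add(8, Mul(-2, Add(-14, Rational(91, 3)))) = Add(8, Mul(-2, Rational(49, 3))) = Add(8, Rational(-98, 3)) = Rational(-74, 3))
Mul(Add(Mul(Add(-2294566, 1351420), Add(1895704, 330606)), -3354063), Pow(Add(3150214, Function('a')(Function('H')(-17), 2060)), -1)) = Mul(Add(Mul(Add(-2294566, 1351420), Add(1895704, 330606)), -3354063), Pow(Add(3150214, Pow(2060, -1)), -1)) = Mul(Add(Mul(-943146, 2226310), -3354063), Pow(Add(3150214, Rational(1, 2060)), -1)) = Mul(Add(-2099735371260, -3354063), Pow(Rational(6489440841, 2060), -1)) = Mul(-2099738725323, Rational(2060, 6489440841)) = Rational(-38968124091580, 58463431)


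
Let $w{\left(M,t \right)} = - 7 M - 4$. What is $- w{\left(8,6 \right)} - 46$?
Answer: $14$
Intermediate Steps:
$w{\left(M,t \right)} = -4 - 7 M$
$- w{\left(8,6 \right)} - 46 = - (-4 - 56) - 46 = \left(-1\right) \left(-60\right) - 46 = 60 - 46 = 14$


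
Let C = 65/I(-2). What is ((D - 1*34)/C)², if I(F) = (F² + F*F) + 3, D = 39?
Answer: 121/169 ≈ 0.71598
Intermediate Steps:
I(F) = 3 + 2*F² (I(F) = (F² + F²) + 3 = 2*F² + 3 = 3 + 2*F²)
C = 65/11 (C = 65/(3 + 2*(-2)²) = 65/(3 + 2*4) = 65/(3 + 8) = 65/11 ≈ 5.9091)
((D - 1*34)/C)² = ((39 - 1*34)/(65/11))² = ((39 - 34)*(11/65))² = (5*(11/65))² = (11/13)² = 121/169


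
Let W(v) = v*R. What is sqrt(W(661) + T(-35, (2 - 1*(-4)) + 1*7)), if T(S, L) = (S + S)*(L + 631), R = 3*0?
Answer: 14*I*sqrt(230) ≈ 212.32*I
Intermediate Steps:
R = 0
T(S, L) = 2*S*(631 + L) (T(S, L) = (2*S)*(631 + L) = 2*S*(631 + L))
W(v) = 0 (W(v) = v*0 = 0)
sqrt(W(661) + T(-35, (2 - 1*(-4)) + 1*7)) = sqrt(0 + 2*(-35)*(631 + ((2 - 1*(-4)) + 1*7))) = sqrt(0 + 2*(-35)*(631 + ((2 + 4) + 7))) = sqrt(0 + 2*(-35)*(631 + (6 + 7))) = sqrt(0 + 2*(-35)*(631 + 13)) = sqrt(0 + 2*(-35)*644) = sqrt(0 - 45080) = sqrt(-45080) = 14*I*sqrt(230)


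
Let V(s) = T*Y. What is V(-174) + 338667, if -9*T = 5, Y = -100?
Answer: 3048503/9 ≈ 3.3872e+5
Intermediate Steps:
T = -5/9 (T = -⅑*5 = -5/9 ≈ -0.55556)
V(s) = 500/9 (V(s) = -5/9*(-100) = 500/9)
V(-174) + 338667 = 500/9 + 338667 = 3048503/9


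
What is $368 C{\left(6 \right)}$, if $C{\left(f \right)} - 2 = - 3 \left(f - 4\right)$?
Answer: $-1472$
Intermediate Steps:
$C{\left(f \right)} = 14 - 3 f$ ($C{\left(f \right)} = 2 - 3 \left(f - 4\right) = 2 - 3 \left(-4 + f\right) = 2 - \left(-12 + 3 f\right) = 14 - 3 f$)
$368 C{\left(6 \right)} = 368 \left(14 - 18\right) = 368 \left(-4\right) = -1472$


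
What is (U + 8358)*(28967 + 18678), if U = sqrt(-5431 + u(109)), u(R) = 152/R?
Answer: 398216910 + 47645*I*sqrt(64509143)/109 ≈ 3.9822e+8 + 3.5108e+6*I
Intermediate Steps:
U = I*sqrt(64509143)/109 (U = sqrt(-5431 + 152/109) = sqrt(-591827/109) = I*sqrt(64509143)/109 ≈ 73.686*I)
(U + 8358)*(28967 + 18678) = (I*sqrt(64509143)/109 + 8358)*(28967 + 18678) = (8358 + I*sqrt(64509143)/109)*47645 = 398216910 + 47645*I*sqrt(64509143)/109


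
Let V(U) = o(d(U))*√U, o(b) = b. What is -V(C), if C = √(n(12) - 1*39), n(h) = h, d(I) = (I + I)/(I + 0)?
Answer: -2*3^(¾)*√I ≈ -3.2237 - 3.2237*I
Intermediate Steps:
d(I) = 2 (d(I) = (2*I)/I = 2)
C = 3*I*√3 (C = √(12 - 1*39) = √(12 - 39) = √(-27) = 3*I*√3 ≈ 5.1962*I)
V(U) = 2*√U
-V(C) = -2*√(3*I*√3) = -2*3^(¾)*√I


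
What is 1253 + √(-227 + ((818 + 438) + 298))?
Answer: 1253 + √1327 ≈ 1289.4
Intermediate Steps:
1253 + √(-227 + ((818 + 438) + 298)) = 1253 + √(-227 + (1256 + 298)) = 1253 + √(-227 + 1554) = 1253 + √1327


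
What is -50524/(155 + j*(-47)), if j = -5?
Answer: -25262/195 ≈ -129.55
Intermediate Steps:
-50524/(155 + j*(-47)) = -50524/(155 - 5*(-47)) = -50524/(155 + 235) = -50524/390 = -50524*1/390 = -25262/195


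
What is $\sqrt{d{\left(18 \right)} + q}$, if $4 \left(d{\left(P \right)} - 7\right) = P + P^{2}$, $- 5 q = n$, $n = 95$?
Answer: $\frac{7 \sqrt{6}}{2} \approx 8.5732$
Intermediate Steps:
$q = -19$ ($q = \left(- \frac{1}{5}\right) 95 = -19$)
$d{\left(P \right)} = 7 + \frac{P}{4} + \frac{P^{2}}{4}$ ($d{\left(P \right)} = 7 + \frac{P + P^{2}}{4} = 7 + \left(\frac{P}{4} + \frac{P^{2}}{4}\right) = 7 + \frac{P}{4} + \frac{P^{2}}{4}$)
$\sqrt{d{\left(18 \right)} + q} = \sqrt{\left(7 + \frac{1}{4} \cdot 18 + \frac{18^{2}}{4}\right) - 19} = \sqrt{\left(7 + \frac{9}{2} + \frac{1}{4} \cdot 324\right) - 19} = \sqrt{\left(7 + \frac{9}{2} + 81\right) - 19} = \sqrt{\frac{185}{2} - 19} = \sqrt{\frac{147}{2}} = \frac{7 \sqrt{6}}{2}$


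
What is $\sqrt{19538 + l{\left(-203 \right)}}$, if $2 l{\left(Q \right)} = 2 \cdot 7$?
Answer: $\sqrt{19545} \approx 139.8$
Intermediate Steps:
$l{\left(Q \right)} = 7$ ($l{\left(Q \right)} = \frac{2 \cdot 7}{2} = \frac{1}{2} \cdot 14 = 7$)
$\sqrt{19538 + l{\left(-203 \right)}} = \sqrt{19538 + 7} = \sqrt{19545}$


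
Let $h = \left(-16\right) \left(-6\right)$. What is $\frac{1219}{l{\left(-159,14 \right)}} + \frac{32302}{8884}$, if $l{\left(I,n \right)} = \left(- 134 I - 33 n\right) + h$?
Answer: $\frac{171808369}{46507740} \approx 3.6942$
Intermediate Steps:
$h = 96$
$l{\left(I,n \right)} = 96 - 134 I - 33 n$ ($l{\left(I,n \right)} = \left(- 134 I - 33 n\right) + 96 = 96 - 134 I - 33 n$)
$\frac{1219}{l{\left(-159,14 \right)}} + \frac{32302}{8884} = \frac{1219}{96 - -21306 - 462} + \frac{32302}{8884} = \frac{1219}{96 + 21306 - 462} + 32302 \cdot \frac{1}{8884} = \frac{1219}{20940} + \frac{16151}{4442} = \frac{171808369}{46507740}$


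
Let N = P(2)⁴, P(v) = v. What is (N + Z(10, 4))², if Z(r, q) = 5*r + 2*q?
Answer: 5476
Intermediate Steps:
Z(r, q) = 2*q + 5*r
N = 16 (N = 2⁴ = 16)
(N + Z(10, 4))² = (16 + (2*4 + 5*10))² = (16 + (8 + 50))² = (16 + 58)² = 74² = 5476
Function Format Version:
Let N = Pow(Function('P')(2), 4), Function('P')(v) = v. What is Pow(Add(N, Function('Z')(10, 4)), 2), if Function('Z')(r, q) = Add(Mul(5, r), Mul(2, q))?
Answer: 5476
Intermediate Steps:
Function('Z')(r, q) = Add(Mul(2, q), Mul(5, r))
N = 16 (N = Pow(2, 4) = 16)
Pow(Add(N, Function('Z')(10, 4)), 2) = Pow(Add(16, Add(Mul(2, 4), Mul(5, 10))), 2) = Pow(Add(16, Add(8, 50)), 2) = Pow(Add(16, 58), 2) = Pow(74, 2) = 5476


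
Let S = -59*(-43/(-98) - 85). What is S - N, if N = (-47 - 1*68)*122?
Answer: 1863873/98 ≈ 19019.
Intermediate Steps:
N = -14030 (N = (-47 - 68)*122 = -115*122 = -14030)
S = 488933/98 (S = -59*(-43*(-1/98) - 85) = -59*(43/98 - 85) = -59*(-8287/98) = 488933/98 ≈ 4989.1)
S - N = 488933/98 - 1*(-14030) = 488933/98 + 14030 = 1863873/98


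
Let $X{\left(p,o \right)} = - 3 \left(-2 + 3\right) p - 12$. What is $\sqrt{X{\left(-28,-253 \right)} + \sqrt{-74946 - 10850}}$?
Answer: $\sqrt{72 + 2 i \sqrt{21449}} \approx 13.668 + 10.715 i$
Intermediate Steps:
$X{\left(p,o \right)} = -12 - 3 p$ ($X{\left(p,o \right)} = - 3 \cdot 1 p - 12 = - 3 p - 12 = -12 - 3 p$)
$\sqrt{X{\left(-28,-253 \right)} + \sqrt{-74946 - 10850}} = \sqrt{\left(-12 - -84\right) + \sqrt{-74946 - 10850}} = \sqrt{\left(-12 + 84\right) + \sqrt{-85796}} = \sqrt{72 + 2 i \sqrt{21449}}$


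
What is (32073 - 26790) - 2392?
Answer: 2891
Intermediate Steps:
(32073 - 26790) - 2392 = 5283 - 2392 = 2891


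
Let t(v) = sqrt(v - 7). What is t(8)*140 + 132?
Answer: 272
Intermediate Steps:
t(v) = sqrt(-7 + v)
t(8)*140 + 132 = sqrt(-7 + 8)*140 + 132 = sqrt(1)*140 + 132 = 1*140 + 132 = 140 + 132 = 272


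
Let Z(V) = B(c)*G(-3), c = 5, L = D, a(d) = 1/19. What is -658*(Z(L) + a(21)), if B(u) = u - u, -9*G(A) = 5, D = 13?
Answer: -658/19 ≈ -34.632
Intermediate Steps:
a(d) = 1/19
G(A) = -5/9 (G(A) = -⅑*5 = -5/9)
L = 13
B(u) = 0
Z(V) = 0 (Z(V) = 0*(-5/9) = 0)
-658*(Z(L) + a(21)) = -658*(0 + 1/19) = -658*1/19 = -658/19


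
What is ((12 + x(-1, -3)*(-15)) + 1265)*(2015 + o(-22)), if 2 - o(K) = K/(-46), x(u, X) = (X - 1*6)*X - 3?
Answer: 42530460/23 ≈ 1.8492e+6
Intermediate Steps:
x(u, X) = -3 + X*(-6 + X) (x(u, X) = (X - 6)*X - 3 = (-6 + X)*X - 3 = X*(-6 + X) - 3 = -3 + X*(-6 + X))
o(K) = 2 + K/46 (o(K) = 2 - K/(-46) = 2 - K*(-1)/46 = 2 - (-1)*K/46 = 2 + K/46)
((12 + x(-1, -3)*(-15)) + 1265)*(2015 + o(-22)) = ((12 + (-3 + (-3)² - 6*(-3))*(-15)) + 1265)*(2015 + (2 + (1/46)*(-22))) = ((12 + (-3 + 9 + 18)*(-15)) + 1265)*(2015 + (2 - 11/23)) = ((12 + 24*(-15)) + 1265)*(2015 + 35/23) = ((12 - 360) + 1265)*(46380/23) = (-348 + 1265)*(46380/23) = 917*(46380/23) = 42530460/23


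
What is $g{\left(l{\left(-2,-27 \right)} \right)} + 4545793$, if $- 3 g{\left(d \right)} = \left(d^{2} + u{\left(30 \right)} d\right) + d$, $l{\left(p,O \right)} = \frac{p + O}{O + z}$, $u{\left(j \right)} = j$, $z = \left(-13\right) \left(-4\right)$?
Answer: $\frac{8523383509}{1875} \approx 4.5458 \cdot 10^{6}$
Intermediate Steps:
$z = 52$
$l{\left(p,O \right)} = \frac{O + p}{52 + O}$ ($l{\left(p,O \right)} = \frac{p + O}{O + 52} = \frac{O + p}{52 + O}$)
$g{\left(d \right)} = - \frac{31 d}{3} - \frac{d^{2}}{3}$ ($g{\left(d \right)} = - \frac{\left(d^{2} + 30 d\right) + d}{3} = - \frac{d^{2} + 31 d}{3} = - \frac{31 d}{3} - \frac{d^{2}}{3}$)
$g{\left(l{\left(-2,-27 \right)} \right)} + 4545793 = - \frac{\frac{-27 - 2}{52 - 27} \left(31 + \frac{-27 - 2}{52 - 27}\right)}{3} + 4545793 = - \frac{\frac{1}{25} \left(-29\right) \left(31 + \frac{1}{25} \left(-29\right)\right)}{3} + 4545793 = \left(- \frac{1}{3}\right) \left(- \frac{29}{25}\right) \left(31 - \frac{29}{25}\right) + 4545793 = \left(- \frac{1}{3}\right) \left(- \frac{29}{25}\right) \frac{746}{25} + 4545793 = \frac{21634}{1875} + 4545793 = \frac{8523383509}{1875}$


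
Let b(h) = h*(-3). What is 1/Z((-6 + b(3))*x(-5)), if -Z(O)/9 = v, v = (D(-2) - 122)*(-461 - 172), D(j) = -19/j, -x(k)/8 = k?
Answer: -2/1281825 ≈ -1.5603e-6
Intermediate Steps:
b(h) = -3*h
x(k) = -8*k
v = 142425/2 (v = (-19/(-2) - 122)*(-461 - 172) = (-19*(-1/2) - 122)*(-633) = (19/2 - 122)*(-633) = -225/2*(-633) = 142425/2 ≈ 71213.)
Z(O) = -1281825/2 (Z(O) = -9*142425/2 = -1281825/2)
1/Z((-6 + b(3))*x(-5)) = 1/(-1281825/2) = -2/1281825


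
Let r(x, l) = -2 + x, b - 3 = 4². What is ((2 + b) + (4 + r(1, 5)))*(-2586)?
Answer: -62064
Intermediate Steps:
b = 19 (b = 3 + 4² = 3 + 16 = 19)
((2 + b) + (4 + r(1, 5)))*(-2586) = ((2 + 19) + (4 + (-2 + 1)))*(-2586) = (21 + (4 - 1))*(-2586) = (21 + 3)*(-2586) = 24*(-2586) = -62064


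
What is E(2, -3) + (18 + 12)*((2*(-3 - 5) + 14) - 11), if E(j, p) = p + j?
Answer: -391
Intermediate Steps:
E(j, p) = j + p
E(2, -3) + (18 + 12)*((2*(-3 - 5) + 14) - 11) = (2 - 3) + (18 + 12)*((2*(-3 - 5) + 14) - 11) = -1 + 30*((2*(-8) + 14) - 11) = -1 + 30*((-16 + 14) - 11) = -1 + 30*(-2 - 11) = -1 + 30*(-13) = -1 - 390 = -391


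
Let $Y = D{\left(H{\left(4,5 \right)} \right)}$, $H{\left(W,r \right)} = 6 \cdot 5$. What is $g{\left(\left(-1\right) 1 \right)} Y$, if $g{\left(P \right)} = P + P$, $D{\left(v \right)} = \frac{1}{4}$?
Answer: $- \frac{1}{2} \approx -0.5$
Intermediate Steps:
$H{\left(W,r \right)} = 30$
$D{\left(v \right)} = \frac{1}{4}$
$Y = \frac{1}{4} \approx 0.25$
$g{\left(P \right)} = 2 P$
$g{\left(\left(-1\right) 1 \right)} Y = 2 \left(\left(-1\right) 1\right) \frac{1}{4} = 2 \left(-1\right) \frac{1}{4} = \left(-2\right) \frac{1}{4} = - \frac{1}{2}$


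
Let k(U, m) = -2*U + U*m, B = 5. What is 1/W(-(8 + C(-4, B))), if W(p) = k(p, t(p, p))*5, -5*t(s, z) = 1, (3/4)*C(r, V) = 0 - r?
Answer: 3/440 ≈ 0.0068182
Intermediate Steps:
C(r, V) = -4*r/3 (C(r, V) = 4*(0 - r)/3 = 4*(-r)/3 = -4*r/3)
t(s, z) = -1/5 (t(s, z) = -1/5*1 = -1/5)
W(p) = -11*p (W(p) = (p*(-2 - 1/5))*5 = (p*(-11/5))*5 = -11*p/5*5 = -11*p)
1/W(-(8 + C(-4, B))) = 1/(-(-11)*(8 - 4/3*(-4))) = 1/(-(-11)*(8 + 16/3)) = 1/(-(-11)*40/3) = 1/(-11*(-40/3)) = 1/(440/3) = 3/440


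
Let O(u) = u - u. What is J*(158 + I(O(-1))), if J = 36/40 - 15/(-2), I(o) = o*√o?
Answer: 6636/5 ≈ 1327.2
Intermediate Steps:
O(u) = 0
I(o) = o^(3/2)
J = 42/5 (J = 36*(1/40) - 15*(-½) = 9/10 + 15/2 = 42/5 ≈ 8.4000)
J*(158 + I(O(-1))) = 42*(158 + 0^(3/2))/5 = 42*(158 + 0)/5 = (42/5)*158 = 6636/5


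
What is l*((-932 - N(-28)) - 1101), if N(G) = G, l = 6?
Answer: -12030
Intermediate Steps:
l*((-932 - N(-28)) - 1101) = 6*((-932 - 1*(-28)) - 1101) = 6*((-932 + 28) - 1101) = 6*(-904 - 1101) = 6*(-2005) = -12030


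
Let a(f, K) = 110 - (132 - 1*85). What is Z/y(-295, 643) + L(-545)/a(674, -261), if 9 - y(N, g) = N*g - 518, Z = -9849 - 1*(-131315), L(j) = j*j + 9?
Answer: 9417847261/1997226 ≈ 4715.5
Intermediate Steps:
a(f, K) = 63 (a(f, K) = 110 - (132 - 85) = 110 - 1*47 = 110 - 47 = 63)
L(j) = 9 + j² (L(j) = j² + 9 = 9 + j²)
Z = 121466 (Z = -9849 + 131315 = 121466)
y(N, g) = 527 - N*g (y(N, g) = 9 - (N*g - 518) = 9 - (-518 + N*g) = 9 + (518 - N*g) = 527 - N*g)
Z/y(-295, 643) + L(-545)/a(674, -261) = 121466/(527 - 1*(-295)*643) + (9 + (-545)²)/63 = 121466/(527 + 189685) + (9 + 297025)*(1/63) = 121466/190212 + 297034*(1/63) = 121466*(1/190212) + 297034/63 = 60733/95106 + 297034/63 = 9417847261/1997226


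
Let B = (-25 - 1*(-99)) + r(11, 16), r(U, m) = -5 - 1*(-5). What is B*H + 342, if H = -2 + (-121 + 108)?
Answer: -768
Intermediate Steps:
r(U, m) = 0 (r(U, m) = -5 + 5 = 0)
B = 74 (B = (-25 - 1*(-99)) + 0 = (-25 + 99) + 0 = 74 + 0 = 74)
H = -15 (H = -2 - 13 = -15)
B*H + 342 = 74*(-15) + 342 = -1110 + 342 = -768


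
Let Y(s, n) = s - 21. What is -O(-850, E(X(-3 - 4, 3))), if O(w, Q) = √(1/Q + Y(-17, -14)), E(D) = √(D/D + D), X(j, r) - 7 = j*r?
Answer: -√(-6422 - 13*I*√13)/13 ≈ -0.022496 + 6.1645*I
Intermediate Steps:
Y(s, n) = -21 + s
X(j, r) = 7 + j*r
E(D) = √(1 + D)
O(w, Q) = √(-38 + 1/Q) (O(w, Q) = √(1/Q + (-21 - 17)) = √(1/Q - 38) = √(-38 + 1/Q))
-O(-850, E(X(-3 - 4, 3))) = -√(-38 + 1/(√(1 + (7 + (-3 - 4)*3)))) = -√(-38 + 1/(√(1 + (7 - 7*3)))) = -√(-38 + 1/(√(1 + (7 - 21)))) = -√(-38 + 1/(√(1 - 14))) = -√(-38 + 1/(√(-13))) = -√(-38 + 1/(I*√13)) = -√(-38 - I*√13/13)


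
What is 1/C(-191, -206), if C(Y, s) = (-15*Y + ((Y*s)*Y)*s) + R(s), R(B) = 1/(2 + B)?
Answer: 204/315814558523 ≈ 6.4595e-10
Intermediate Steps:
C(Y, s) = 1/(2 + s) - 15*Y + Y²*s² (C(Y, s) = (-15*Y + ((Y*s)*Y)*s) + 1/(2 + s) = (-15*Y + (s*Y²)*s) + 1/(2 + s) = (-15*Y + Y²*s²) + 1/(2 + s) = 1/(2 + s) - 15*Y + Y²*s²)
1/C(-191, -206) = 1/((1 - 191*(-15 - 191*(-206)²)*(2 - 206))/(2 - 206)) = 1/((1 - 191*(-15 - 191*42436)*(-204))/(-204)) = 1/(-(1 - 191*(-15 - 8105276)*(-204))/204) = 1/(-(1 - 191*(-8105291)*(-204))/204) = 1/(-(1 - 315814558524)/204) = 1/(-1/204*(-315814558523)) = 1/(315814558523/204) = 204/315814558523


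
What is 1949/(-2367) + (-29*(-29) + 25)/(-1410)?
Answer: -799652/556245 ≈ -1.4376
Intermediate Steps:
1949/(-2367) + (-29*(-29) + 25)/(-1410) = 1949*(-1/2367) + (841 + 25)*(-1/1410) = -1949/2367 + 866*(-1/1410) = -1949/2367 - 433/705 = -799652/556245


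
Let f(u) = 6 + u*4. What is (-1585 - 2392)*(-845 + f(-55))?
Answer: 4211643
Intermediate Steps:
f(u) = 6 + 4*u
(-1585 - 2392)*(-845 + f(-55)) = (-1585 - 2392)*(-845 + (6 + 4*(-55))) = -3977*(-845 + (6 - 220)) = -3977*(-845 - 214) = -3977*(-1059) = 4211643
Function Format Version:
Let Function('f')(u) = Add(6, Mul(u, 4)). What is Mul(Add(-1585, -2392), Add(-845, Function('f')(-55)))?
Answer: 4211643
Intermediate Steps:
Function('f')(u) = Add(6, Mul(4, u))
Mul(Add(-1585, -2392), Add(-845, Function('f')(-55))) = Mul(Add(-1585, -2392), Add(-845, Add(6, Mul(4, -55)))) = Mul(-3977, Add(-845, Add(6, -220))) = Mul(-3977, Add(-845, -214)) = Mul(-3977, -1059) = 4211643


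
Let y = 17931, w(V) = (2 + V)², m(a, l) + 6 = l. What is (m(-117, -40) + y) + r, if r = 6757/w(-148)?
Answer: 381243417/21316 ≈ 17885.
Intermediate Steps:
m(a, l) = -6 + l
r = 6757/21316 (r = 6757/((2 - 148)²) = 6757/((-146)²) = 6757/21316 ≈ 0.31699)
(m(-117, -40) + y) + r = ((-6 - 40) + 17931) + 6757/21316 = (-46 + 17931) + 6757/21316 = 17885 + 6757/21316 = 381243417/21316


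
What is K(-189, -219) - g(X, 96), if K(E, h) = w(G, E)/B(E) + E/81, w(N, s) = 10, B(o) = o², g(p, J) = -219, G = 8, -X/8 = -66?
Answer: 7739560/35721 ≈ 216.67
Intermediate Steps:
X = 528 (X = -8*(-66) = 528)
K(E, h) = 10/E² + E/81 (K(E, h) = 10/(E²) + E/81 = 10/E² + E*(1/81) = 10/E² + E/81)
K(-189, -219) - g(X, 96) = (10/(-189)² + (1/81)*(-189)) - 1*(-219) = (10*(1/35721) - 7/3) + 219 = (10/35721 - 7/3) + 219 = -83339/35721 + 219 = 7739560/35721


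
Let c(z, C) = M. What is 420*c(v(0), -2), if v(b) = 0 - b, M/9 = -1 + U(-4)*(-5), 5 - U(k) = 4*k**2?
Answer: 1111320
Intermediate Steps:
U(k) = 5 - 4*k**2
M = 2646 (M = 9*(-1 + (5 - 4*(-4)**2)*(-5)) = 9*(-1 + (5 - 4*16)*(-5)) = 9*(-1 + (5 - 64)*(-5)) = 9*(-1 - 59*(-5)) = 9*(-1 + 295) = 9*294 = 2646)
v(b) = -b
c(z, C) = 2646
420*c(v(0), -2) = 420*2646 = 1111320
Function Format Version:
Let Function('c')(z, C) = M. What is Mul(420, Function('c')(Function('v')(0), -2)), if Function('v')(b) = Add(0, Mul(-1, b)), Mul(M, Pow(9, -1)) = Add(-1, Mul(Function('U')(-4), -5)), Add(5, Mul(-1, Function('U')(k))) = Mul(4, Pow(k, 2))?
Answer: 1111320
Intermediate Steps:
Function('U')(k) = Add(5, Mul(-4, Pow(k, 2))) (Function('U')(k) = Add(5, Mul(-1, Mul(4, Pow(k, 2)))) = Add(5, Mul(-4, Pow(k, 2))))
M = 2646 (M = Mul(9, Add(-1, Mul(Add(5, Mul(-4, Pow(-4, 2))), -5))) = Mul(9, Add(-1, Mul(Add(5, Mul(-4, 16)), -5))) = Mul(9, Add(-1, Mul(Add(5, -64), -5))) = Mul(9, Add(-1, Mul(-59, -5))) = Mul(9, Add(-1, 295)) = Mul(9, 294) = 2646)
Function('v')(b) = Mul(-1, b)
Function('c')(z, C) = 2646
Mul(420, Function('c')(Function('v')(0), -2)) = Mul(420, 2646) = 1111320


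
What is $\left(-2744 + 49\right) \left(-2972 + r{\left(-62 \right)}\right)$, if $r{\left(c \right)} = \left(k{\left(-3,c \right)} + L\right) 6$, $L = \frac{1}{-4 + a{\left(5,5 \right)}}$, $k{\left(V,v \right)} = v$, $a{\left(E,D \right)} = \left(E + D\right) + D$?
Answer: $9010610$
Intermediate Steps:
$a{\left(E,D \right)} = E + 2 D$ ($a{\left(E,D \right)} = \left(D + E\right) + D = E + 2 D$)
$L = \frac{1}{11}$ ($L = \frac{1}{-4 + \left(5 + 2 \cdot 5\right)} = \frac{1}{-4 + \left(5 + 10\right)} = \frac{1}{-4 + 15} = \frac{1}{11} \approx 0.090909$)
$r{\left(c \right)} = \frac{6}{11} + 6 c$ ($r{\left(c \right)} = \left(c + \frac{1}{11}\right) 6 = \left(\frac{1}{11} + c\right) 6 = \frac{6}{11} + 6 c$)
$\left(-2744 + 49\right) \left(-2972 + r{\left(-62 \right)}\right) = \left(-2744 + 49\right) \left(-2972 + \left(\frac{6}{11} + 6 \left(-62\right)\right)\right) = - 2695 \left(-2972 + \left(\frac{6}{11} - 372\right)\right) = - 2695 \left(-2972 - \frac{4086}{11}\right) = \left(-2695\right) \left(- \frac{36778}{11}\right) = 9010610$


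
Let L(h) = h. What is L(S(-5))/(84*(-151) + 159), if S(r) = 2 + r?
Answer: 1/4175 ≈ 0.00023952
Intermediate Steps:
L(S(-5))/(84*(-151) + 159) = (2 - 5)/(84*(-151) + 159) = -3/(-12684 + 159) = -3/(-12525) = -3*(-1/12525) = 1/4175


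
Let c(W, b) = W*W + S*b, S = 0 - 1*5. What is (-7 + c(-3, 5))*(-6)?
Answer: 138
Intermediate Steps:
S = -5 (S = 0 - 5 = -5)
c(W, b) = W² - 5*b (c(W, b) = W*W - 5*b = W² - 5*b)
(-7 + c(-3, 5))*(-6) = (-7 + ((-3)² - 5*5))*(-6) = (-7 + (9 - 25))*(-6) = (-7 - 16)*(-6) = -23*(-6) = 138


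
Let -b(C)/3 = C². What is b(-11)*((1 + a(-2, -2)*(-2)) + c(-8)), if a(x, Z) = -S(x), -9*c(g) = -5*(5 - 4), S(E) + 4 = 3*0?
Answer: 7018/3 ≈ 2339.3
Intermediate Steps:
S(E) = -4 (S(E) = -4 + 3*0 = -4 + 0 = -4)
c(g) = 5/9 (c(g) = -(-5)*(5 - 4)/9 = -(-5)/9 = -⅑*(-5) = 5/9)
b(C) = -3*C²
a(x, Z) = 4 (a(x, Z) = -1*(-4) = 4)
b(-11)*((1 + a(-2, -2)*(-2)) + c(-8)) = (-3*(-11)²)*((1 + 4*(-2)) + 5/9) = (-3*121)*((1 - 8) + 5/9) = -363*(-7 + 5/9) = -363*(-58/9) = 7018/3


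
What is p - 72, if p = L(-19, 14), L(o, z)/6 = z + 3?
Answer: 30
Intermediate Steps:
L(o, z) = 18 + 6*z (L(o, z) = 6*(z + 3) = 6*(3 + z) = 18 + 6*z)
p = 102 (p = 18 + 6*14 = 18 + 84 = 102)
p - 72 = 102 - 72 = 30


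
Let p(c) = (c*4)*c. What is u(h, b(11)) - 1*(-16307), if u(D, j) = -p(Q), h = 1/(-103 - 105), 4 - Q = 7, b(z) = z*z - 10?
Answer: 16271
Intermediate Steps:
b(z) = -10 + z**2 (b(z) = z**2 - 10 = -10 + z**2)
Q = -3 (Q = 4 - 1*7 = 4 - 7 = -3)
h = -1/208 (h = 1/(-208) = -1/208 ≈ -0.0048077)
p(c) = 4*c**2 (p(c) = (4*c)*c = 4*c**2)
u(D, j) = -36 (u(D, j) = -4*(-3)**2 = -4*9 = -1*36 = -36)
u(h, b(11)) - 1*(-16307) = -36 - 1*(-16307) = -36 + 16307 = 16271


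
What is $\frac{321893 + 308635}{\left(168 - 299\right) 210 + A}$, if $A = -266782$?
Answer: $- \frac{157632}{73573} \approx -2.1425$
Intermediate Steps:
$\frac{321893 + 308635}{\left(168 - 299\right) 210 + A} = \frac{321893 + 308635}{\left(168 - 299\right) 210 - 266782} = \frac{630528}{\left(-131\right) 210 - 266782} = \frac{630528}{-27510 - 266782} = \frac{630528}{-294292} = 630528 \left(- \frac{1}{294292}\right) = - \frac{157632}{73573}$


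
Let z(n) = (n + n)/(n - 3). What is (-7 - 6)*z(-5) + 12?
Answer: -17/4 ≈ -4.2500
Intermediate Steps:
z(n) = 2*n/(-3 + n) (z(n) = (2*n)/(-3 + n) = 2*n/(-3 + n))
(-7 - 6)*z(-5) + 12 = (-7 - 6)*(2*(-5)/(-3 - 5)) + 12 = -26*(-5)/(-8) + 12 = -26*(-5)*(-1)/8 + 12 = -13*5/4 + 12 = -65/4 + 12 = -17/4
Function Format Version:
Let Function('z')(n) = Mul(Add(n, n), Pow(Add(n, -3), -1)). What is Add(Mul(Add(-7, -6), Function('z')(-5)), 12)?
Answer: Rational(-17, 4) ≈ -4.2500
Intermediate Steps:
Function('z')(n) = Mul(2, n, Pow(Add(-3, n), -1)) (Function('z')(n) = Mul(Mul(2, n), Pow(Add(-3, n), -1)) = Mul(2, n, Pow(Add(-3, n), -1)))
Add(Mul(Add(-7, -6), Function('z')(-5)), 12) = Add(Mul(Add(-7, -6), Mul(2, -5, Pow(Add(-3, -5), -1))), 12) = Add(Mul(-13, Mul(2, -5, Pow(-8, -1))), 12) = Add(Mul(-13, Mul(2, -5, Rational(-1, 8))), 12) = Add(Mul(-13, Rational(5, 4)), 12) = Add(Rational(-65, 4), 12) = Rational(-17, 4)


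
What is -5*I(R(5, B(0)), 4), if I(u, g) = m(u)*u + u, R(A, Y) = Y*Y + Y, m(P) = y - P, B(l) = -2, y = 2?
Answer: -10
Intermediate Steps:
m(P) = 2 - P
R(A, Y) = Y + Y² (R(A, Y) = Y² + Y = Y + Y²)
I(u, g) = u + u*(2 - u) (I(u, g) = (2 - u)*u + u = u*(2 - u) + u = u + u*(2 - u))
-5*I(R(5, B(0)), 4) = -5*(-2*(1 - 2))*(3 - (-2)*(1 - 2)) = -5*(-2*(-1))*(3 - (-2)*(-1)) = -10*(3 - 1*2) = -10*(3 - 2) = -10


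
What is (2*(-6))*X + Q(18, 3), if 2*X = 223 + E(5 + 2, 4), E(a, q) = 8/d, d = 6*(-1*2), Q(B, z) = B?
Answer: -1316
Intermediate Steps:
d = -12 (d = 6*(-2) = -12)
E(a, q) = -2/3 (E(a, q) = 8/(-12) = 8*(-1/12) = -2/3)
X = 667/6 (X = (223 - 2/3)/2 = (1/2)*(667/3) = 667/6 ≈ 111.17)
(2*(-6))*X + Q(18, 3) = (2*(-6))*(667/6) + 18 = -12*667/6 + 18 = -1334 + 18 = -1316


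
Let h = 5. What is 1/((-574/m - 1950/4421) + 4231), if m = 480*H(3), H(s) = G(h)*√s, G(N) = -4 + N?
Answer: 14288364354988800/60447765711730696871 + 1346276200080*√3/60447765711730696871 ≈ 0.00023641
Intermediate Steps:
H(s) = √s (H(s) = (-4 + 5)*√s = 1*√s = √s)
m = 480*√3 ≈ 831.38
1/((-574/m - 1950/4421) + 4231) = 1/((-574*√3/1440 - 1950/4421) + 4231) = 1/((-287*√3/720 - 1950*1/4421) + 4231) = 1/((-287*√3/720 - 1950/4421) + 4231) = 1/((-1950/4421 - 287*√3/720) + 4231) = 1/(18703301/4421 - 287*√3/720)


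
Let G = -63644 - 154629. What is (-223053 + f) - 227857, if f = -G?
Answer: -232637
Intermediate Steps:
G = -218273
f = 218273 (f = -1*(-218273) = 218273)
(-223053 + f) - 227857 = (-223053 + 218273) - 227857 = -4780 - 227857 = -232637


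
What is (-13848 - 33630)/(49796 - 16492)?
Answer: -23739/16652 ≈ -1.4256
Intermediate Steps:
(-13848 - 33630)/(49796 - 16492) = -47478/33304 = -47478*1/33304 = -23739/16652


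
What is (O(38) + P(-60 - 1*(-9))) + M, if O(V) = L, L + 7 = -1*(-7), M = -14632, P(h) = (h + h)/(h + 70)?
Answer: -278110/19 ≈ -14637.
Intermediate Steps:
P(h) = 2*h/(70 + h) (P(h) = (2*h)/(70 + h) = 2*h/(70 + h))
L = 0 (L = -7 - 1*(-7) = -7 + 7 = 0)
O(V) = 0
(O(38) + P(-60 - 1*(-9))) + M = (0 + 2*(-60 - 1*(-9))/(70 + (-60 - 1*(-9)))) - 14632 = (0 + 2*(-60 + 9)/(70 + (-60 + 9))) - 14632 = (0 + 2*(-51)/(70 - 51)) - 14632 = (0 + 2*(-51)/19) - 14632 = (0 + 2*(-51)*(1/19)) - 14632 = (0 - 102/19) - 14632 = -102/19 - 14632 = -278110/19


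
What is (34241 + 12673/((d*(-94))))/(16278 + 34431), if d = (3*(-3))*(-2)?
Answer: 57923099/85799628 ≈ 0.67510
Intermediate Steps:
d = 18 (d = -9*(-2) = 18)
(34241 + 12673/((d*(-94))))/(16278 + 34431) = (34241 + 12673/((18*(-94))))/(16278 + 34431) = (34241 + 12673/(-1692))/50709 = (34241 + 12673*(-1/1692))*(1/50709) = (34241 - 12673/1692)*(1/50709) = (57923099/1692)*(1/50709) = 57923099/85799628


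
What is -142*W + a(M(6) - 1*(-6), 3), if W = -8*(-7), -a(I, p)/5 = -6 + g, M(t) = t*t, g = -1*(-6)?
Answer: -7952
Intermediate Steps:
g = 6
M(t) = t**2
a(I, p) = 0 (a(I, p) = -5*(-6 + 6) = -5*0 = 0)
W = 56
-142*W + a(M(6) - 1*(-6), 3) = -142*56 + 0 = -7952 + 0 = -7952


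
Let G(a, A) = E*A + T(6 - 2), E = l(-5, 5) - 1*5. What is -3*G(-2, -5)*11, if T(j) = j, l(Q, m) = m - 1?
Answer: -297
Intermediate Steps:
l(Q, m) = -1 + m
E = -1 (E = (-1 + 5) - 1*5 = 4 - 5 = -1)
G(a, A) = 4 - A (G(a, A) = -A + (6 - 2) = -A + 4 = 4 - A)
-3*G(-2, -5)*11 = -3*(4 - 1*(-5))*11 = -3*(4 + 5)*11 = -3*9*11 = -27*11 = -297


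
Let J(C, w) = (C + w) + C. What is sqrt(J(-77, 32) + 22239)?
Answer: sqrt(22117) ≈ 148.72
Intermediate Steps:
J(C, w) = w + 2*C
sqrt(J(-77, 32) + 22239) = sqrt((32 + 2*(-77)) + 22239) = sqrt((32 - 154) + 22239) = sqrt(-122 + 22239) = sqrt(22117)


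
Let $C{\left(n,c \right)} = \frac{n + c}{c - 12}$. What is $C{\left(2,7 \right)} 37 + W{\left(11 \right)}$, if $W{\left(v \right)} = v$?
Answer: $- \frac{278}{5} \approx -55.6$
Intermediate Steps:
$C{\left(n,c \right)} = \frac{c + n}{-12 + c}$
$C{\left(2,7 \right)} 37 + W{\left(11 \right)} = \frac{7 + 2}{-12 + 7} \cdot 37 + 11 = \frac{1}{-5} \cdot 9 \cdot 37 + 11 = \left(- \frac{1}{5}\right) 9 \cdot 37 + 11 = \left(- \frac{9}{5}\right) 37 + 11 = - \frac{333}{5} + 11 = - \frac{278}{5}$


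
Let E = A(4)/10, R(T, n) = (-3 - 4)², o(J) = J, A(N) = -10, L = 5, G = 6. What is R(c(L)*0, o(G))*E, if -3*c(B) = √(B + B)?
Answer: -49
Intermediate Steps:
c(B) = -√2*√B/3 (c(B) = -√(B + B)/3 = -√2*√B/3)
R(T, n) = 49 (R(T, n) = (-7)² = 49)
E = -1 (E = -10/10 = -10*⅒ = -1)
R(c(L)*0, o(G))*E = 49*(-1) = -49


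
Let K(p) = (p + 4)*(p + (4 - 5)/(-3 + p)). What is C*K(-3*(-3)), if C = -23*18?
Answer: -47541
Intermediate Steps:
C = -414
K(p) = (4 + p)*(p - 1/(-3 + p))
C*K(-3*(-3)) = -414*(-4 + (-3*(-3))**2 + (-3*(-3))**3 - (-39)*(-3))/(-3 - 3*(-3)) = -414*(-4 + 9**2 + 9**3 - 13*9)/(-3 + 9) = -414*(-4 + 81 + 729 - 117)/6 = -69*689 = -414*689/6 = -47541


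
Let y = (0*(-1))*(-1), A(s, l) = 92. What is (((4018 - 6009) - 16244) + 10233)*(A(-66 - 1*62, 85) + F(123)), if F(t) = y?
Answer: -736184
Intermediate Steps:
y = 0 (y = 0*(-1) = 0)
F(t) = 0
(((4018 - 6009) - 16244) + 10233)*(A(-66 - 1*62, 85) + F(123)) = (((4018 - 6009) - 16244) + 10233)*(92 + 0) = ((-1991 - 16244) + 10233)*92 = (-18235 + 10233)*92 = -8002*92 = -736184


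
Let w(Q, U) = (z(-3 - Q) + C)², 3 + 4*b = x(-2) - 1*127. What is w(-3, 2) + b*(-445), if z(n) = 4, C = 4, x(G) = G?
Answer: 14749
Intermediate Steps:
b = -33 (b = -¾ + (-2 - 1*127)/4 = -¾ + (-2 - 127)/4 = -¾ + (¼)*(-129) = -¾ - 129/4 = -33)
w(Q, U) = 64 (w(Q, U) = (4 + 4)² = 8² = 64)
w(-3, 2) + b*(-445) = 64 - 33*(-445) = 64 + 14685 = 14749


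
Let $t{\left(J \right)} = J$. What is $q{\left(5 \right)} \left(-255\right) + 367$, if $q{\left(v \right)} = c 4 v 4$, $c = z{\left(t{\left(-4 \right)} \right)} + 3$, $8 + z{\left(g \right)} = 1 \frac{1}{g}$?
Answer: $107467$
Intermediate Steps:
$z{\left(g \right)} = -8 + \frac{1}{g}$ ($z{\left(g \right)} = -8 + 1 \frac{1}{g} = -8 + \frac{1}{g}$)
$c = - \frac{21}{4}$ ($c = \left(-8 + \frac{1}{-4}\right) + 3 = \left(-8 - \frac{1}{4}\right) + 3 = - \frac{33}{4} + 3 = - \frac{21}{4} \approx -5.25$)
$q{\left(v \right)} = - 84 v$ ($q{\left(v \right)} = \left(- \frac{21}{4}\right) 4 v 4 = - 21 \cdot 4 v = - 84 v$)
$q{\left(5 \right)} \left(-255\right) + 367 = \left(-84\right) 5 \left(-255\right) + 367 = \left(-420\right) \left(-255\right) + 367 = 107100 + 367 = 107467$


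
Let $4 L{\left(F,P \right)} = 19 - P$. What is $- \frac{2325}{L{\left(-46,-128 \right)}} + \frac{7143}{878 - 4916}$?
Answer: $- \frac{4289269}{65954} \approx -65.034$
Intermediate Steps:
$L{\left(F,P \right)} = \frac{19}{4} - \frac{P}{4}$ ($L{\left(F,P \right)} = \frac{19 - P}{4} = \frac{19}{4} - \frac{P}{4}$)
$- \frac{2325}{L{\left(-46,-128 \right)}} + \frac{7143}{878 - 4916} = - \frac{2325}{\frac{19}{4} - -32} + \frac{7143}{878 - 4916} = - \frac{2325}{\frac{19}{4} + 32} + \frac{7143}{-4038} = - \frac{2325}{\frac{147}{4}} + 7143 \left(- \frac{1}{4038}\right) = \left(-2325\right) \frac{4}{147} - \frac{2381}{1346} = - \frac{3100}{49} - \frac{2381}{1346} = - \frac{4289269}{65954}$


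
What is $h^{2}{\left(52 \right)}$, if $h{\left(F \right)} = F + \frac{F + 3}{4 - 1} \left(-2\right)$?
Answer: $\frac{2116}{9} \approx 235.11$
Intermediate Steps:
$h{\left(F \right)} = -2 + \frac{F}{3}$ ($h{\left(F \right)} = F + \frac{3 + F}{3} \left(-2\right) = F + \left(3 + F\right) \frac{1}{3} \left(-2\right) = F + \left(1 + \frac{F}{3}\right) \left(-2\right) = F - \left(2 + \frac{2 F}{3}\right) = -2 + \frac{F}{3}$)
$h^{2}{\left(52 \right)} = \left(-2 + \frac{1}{3} \cdot 52\right)^{2} = \left(-2 + \frac{52}{3}\right)^{2} = \left(\frac{46}{3}\right)^{2} = \frac{2116}{9}$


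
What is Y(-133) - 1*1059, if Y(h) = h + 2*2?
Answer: -1188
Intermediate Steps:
Y(h) = 4 + h (Y(h) = h + 4 = 4 + h)
Y(-133) - 1*1059 = (4 - 133) - 1*1059 = -129 - 1059 = -1188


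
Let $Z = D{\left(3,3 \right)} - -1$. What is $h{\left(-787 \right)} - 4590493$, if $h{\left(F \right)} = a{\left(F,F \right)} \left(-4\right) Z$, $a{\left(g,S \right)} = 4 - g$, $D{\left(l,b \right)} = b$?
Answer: $-4603149$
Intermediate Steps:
$Z = 4$ ($Z = 3 - -1 = 3 + 1 = 4$)
$h{\left(F \right)} = -64 + 16 F$ ($h{\left(F \right)} = \left(4 - F\right) \left(-4\right) 4 = \left(-16 + 4 F\right) 4 = -64 + 16 F$)
$h{\left(-787 \right)} - 4590493 = \left(-64 + 16 \left(-787\right)\right) - 4590493 = \left(-64 - 12592\right) - 4590493 = -12656 - 4590493 = -4603149$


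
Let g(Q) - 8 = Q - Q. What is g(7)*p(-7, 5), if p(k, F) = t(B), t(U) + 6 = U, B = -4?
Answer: -80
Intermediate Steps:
t(U) = -6 + U
p(k, F) = -10 (p(k, F) = -6 - 4 = -10)
g(Q) = 8 (g(Q) = 8 + (Q - Q) = 8 + 0 = 8)
g(7)*p(-7, 5) = 8*(-10) = -80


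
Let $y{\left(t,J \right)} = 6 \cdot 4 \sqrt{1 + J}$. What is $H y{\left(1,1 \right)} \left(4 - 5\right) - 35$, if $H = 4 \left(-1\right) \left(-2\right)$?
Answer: $-35 - 192 \sqrt{2} \approx -306.53$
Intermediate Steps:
$y{\left(t,J \right)} = 24 \sqrt{1 + J}$
$H = 8$ ($H = \left(-4\right) \left(-2\right) = 8$)
$H y{\left(1,1 \right)} \left(4 - 5\right) - 35 = 8 \cdot 24 \sqrt{1 + 1} \left(4 - 5\right) - 35 = 8 \cdot 24 \sqrt{2} \left(-1\right) - 35 = 8 \left(- 24 \sqrt{2}\right) - 35 = - 192 \sqrt{2} - 35 = -35 - 192 \sqrt{2}$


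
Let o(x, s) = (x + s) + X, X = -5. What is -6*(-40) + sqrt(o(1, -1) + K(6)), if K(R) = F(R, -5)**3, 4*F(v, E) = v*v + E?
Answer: 240 + sqrt(29471)/8 ≈ 261.46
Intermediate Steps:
F(v, E) = E/4 + v**2/4 (F(v, E) = (v*v + E)/4 = (v**2 + E)/4 = (E + v**2)/4 = E/4 + v**2/4)
o(x, s) = -5 + s + x (o(x, s) = (x + s) - 5 = (s + x) - 5 = -5 + s + x)
K(R) = (-5/4 + R**2/4)**3 (K(R) = ((1/4)*(-5) + R**2/4)**3 = (-5/4 + R**2/4)**3)
-6*(-40) + sqrt(o(1, -1) + K(6)) = -6*(-40) + sqrt((-5 - 1 + 1) + (-5 + 6**2)**3/64) = 240 + sqrt(-5 + (-5 + 36)**3/64) = 240 + sqrt(-5 + (1/64)*31**3) = 240 + sqrt(-5 + (1/64)*29791) = 240 + sqrt(-5 + 29791/64) = 240 + sqrt(29471/64) = 240 + sqrt(29471)/8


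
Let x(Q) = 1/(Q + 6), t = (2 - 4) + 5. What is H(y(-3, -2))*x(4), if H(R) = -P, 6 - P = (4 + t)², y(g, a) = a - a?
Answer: 43/10 ≈ 4.3000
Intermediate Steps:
t = 3 (t = -2 + 5 = 3)
y(g, a) = 0
x(Q) = 1/(6 + Q)
P = -43 (P = 6 - (4 + 3)² = 6 - 1*7² = 6 - 1*49 = 6 - 49 = -43)
H(R) = 43 (H(R) = -1*(-43) = 43)
H(y(-3, -2))*x(4) = 43/(6 + 4) = 43/10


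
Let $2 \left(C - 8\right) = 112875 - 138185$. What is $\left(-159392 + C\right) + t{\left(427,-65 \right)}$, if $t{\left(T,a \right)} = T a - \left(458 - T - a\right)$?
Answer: $-199890$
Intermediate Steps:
$C = -12647$ ($C = 8 + \frac{112875 - 138185}{2} = 8 + \frac{1}{2} \left(-25310\right) = 8 - 12655 = -12647$)
$t{\left(T,a \right)} = -458 + T + a + T a$ ($t{\left(T,a \right)} = T a + \left(-458 + T + a\right) = -458 + T + a + T a$)
$\left(-159392 + C\right) + t{\left(427,-65 \right)} = \left(-159392 - 12647\right) + \left(-458 + 427 - 65 + 427 \left(-65\right)\right) = -172039 - 27851 = -199890$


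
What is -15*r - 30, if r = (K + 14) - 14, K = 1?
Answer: -45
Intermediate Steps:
r = 1 (r = (1 + 14) - 14 = 15 - 14 = 1)
-15*r - 30 = -15*1 - 30 = -15 - 30 = -45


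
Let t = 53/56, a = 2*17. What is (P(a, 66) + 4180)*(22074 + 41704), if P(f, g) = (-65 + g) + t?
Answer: 7468053021/28 ≈ 2.6672e+8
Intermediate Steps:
a = 34
t = 53/56 (t = 53*(1/56) = 53/56 ≈ 0.94643)
P(f, g) = -3587/56 + g (P(f, g) = (-65 + g) + 53/56 = -3587/56 + g)
(P(a, 66) + 4180)*(22074 + 41704) = ((-3587/56 + 66) + 4180)*(22074 + 41704) = (109/56 + 4180)*63778 = (234189/56)*63778 = 7468053021/28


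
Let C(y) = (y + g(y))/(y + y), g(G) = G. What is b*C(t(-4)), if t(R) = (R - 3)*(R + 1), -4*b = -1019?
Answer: 1019/4 ≈ 254.75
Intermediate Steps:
b = 1019/4 (b = -¼*(-1019) = 1019/4 ≈ 254.75)
t(R) = (1 + R)*(-3 + R) (t(R) = (-3 + R)*(1 + R) = (1 + R)*(-3 + R))
C(y) = 1 (C(y) = (y + y)/(y + y) = (2*y)/((2*y)) = (2*y)*(1/(2*y)) = 1)
b*C(t(-4)) = (1019/4)*1 = 1019/4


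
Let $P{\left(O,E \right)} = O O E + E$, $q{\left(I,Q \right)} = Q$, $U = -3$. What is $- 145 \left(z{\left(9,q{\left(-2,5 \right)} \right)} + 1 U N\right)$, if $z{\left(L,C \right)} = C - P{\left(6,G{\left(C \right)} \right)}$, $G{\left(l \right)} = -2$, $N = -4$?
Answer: $-13195$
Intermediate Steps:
$P{\left(O,E \right)} = E + E O^{2}$ ($P{\left(O,E \right)} = O^{2} E + E = E O^{2} + E = E + E O^{2}$)
$z{\left(L,C \right)} = 74 + C$ ($z{\left(L,C \right)} = C - - 2 \left(1 + 6^{2}\right) = C - - 2 \left(1 + 36\right) = C - \left(-2\right) 37 = C - -74 = C + 74 = 74 + C$)
$- 145 \left(z{\left(9,q{\left(-2,5 \right)} \right)} + 1 U N\right) = - 145 \left(\left(74 + 5\right) + 1 \left(-3\right) \left(-4\right)\right) = - 145 \left(79 - -12\right) = - 145 \left(79 + 12\right) = \left(-145\right) 91 = -13195$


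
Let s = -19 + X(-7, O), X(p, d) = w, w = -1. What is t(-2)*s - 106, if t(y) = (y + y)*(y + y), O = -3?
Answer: -426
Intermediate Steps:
t(y) = 4*y² (t(y) = (2*y)*(2*y) = 4*y²)
X(p, d) = -1
s = -20 (s = -19 - 1 = -20)
t(-2)*s - 106 = (4*(-2)²)*(-20) - 106 = (4*4)*(-20) - 106 = 16*(-20) - 106 = -320 - 106 = -426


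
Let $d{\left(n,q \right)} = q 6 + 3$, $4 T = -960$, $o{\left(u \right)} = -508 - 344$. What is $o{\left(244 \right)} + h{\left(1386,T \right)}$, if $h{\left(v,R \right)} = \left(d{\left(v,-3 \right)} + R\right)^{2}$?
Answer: $64173$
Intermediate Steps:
$o{\left(u \right)} = -852$ ($o{\left(u \right)} = -508 - 344 = -852$)
$T = -240$ ($T = \frac{1}{4} \left(-960\right) = -240$)
$d{\left(n,q \right)} = 3 + 6 q$ ($d{\left(n,q \right)} = 6 q + 3 = 3 + 6 q$)
$h{\left(v,R \right)} = \left(-15 + R\right)^{2}$ ($h{\left(v,R \right)} = \left(\left(3 + 6 \left(-3\right)\right) + R\right)^{2} = \left(\left(3 - 18\right) + R\right)^{2} = \left(-15 + R\right)^{2}$)
$o{\left(244 \right)} + h{\left(1386,T \right)} = -852 + \left(-15 - 240\right)^{2} = -852 + \left(-255\right)^{2} = -852 + 65025 = 64173$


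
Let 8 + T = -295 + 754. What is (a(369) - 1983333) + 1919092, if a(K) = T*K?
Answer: 102178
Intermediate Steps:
T = 451 (T = -8 + (-295 + 754) = -8 + 459 = 451)
a(K) = 451*K
(a(369) - 1983333) + 1919092 = (451*369 - 1983333) + 1919092 = (166419 - 1983333) + 1919092 = -1816914 + 1919092 = 102178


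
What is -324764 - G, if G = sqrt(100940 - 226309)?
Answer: -324764 - I*sqrt(125369) ≈ -3.2476e+5 - 354.07*I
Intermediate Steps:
G = I*sqrt(125369) (G = sqrt(-125369) = I*sqrt(125369) ≈ 354.07*I)
-324764 - G = -324764 - I*sqrt(125369)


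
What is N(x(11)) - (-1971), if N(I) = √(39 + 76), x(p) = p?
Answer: 1971 + √115 ≈ 1981.7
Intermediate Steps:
N(I) = √115
N(x(11)) - (-1971) = √115 - (-1971) = √115 - 1*(-1971) = √115 + 1971 = 1971 + √115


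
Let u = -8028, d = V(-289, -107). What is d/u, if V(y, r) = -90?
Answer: 5/446 ≈ 0.011211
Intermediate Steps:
d = -90
d/u = -90/(-8028) = -90*(-1/8028) = 5/446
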